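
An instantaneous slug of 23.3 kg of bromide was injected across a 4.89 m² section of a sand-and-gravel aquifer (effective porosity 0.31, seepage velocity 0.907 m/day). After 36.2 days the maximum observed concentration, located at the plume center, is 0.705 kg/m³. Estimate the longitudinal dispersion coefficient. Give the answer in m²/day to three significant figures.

At the plume center C_max = M/(n_e·A·√(4πDt)), so D = M²/(4πt·(n_e·A·C_max)²).
n_e·A·C_max = 0.31 × 4.89 × 0.705 = 1.069 kg/m.
D = 23.3²/(4π × 36.2 × 1.069²) = 1.04 m²/day.

1.04 m²/day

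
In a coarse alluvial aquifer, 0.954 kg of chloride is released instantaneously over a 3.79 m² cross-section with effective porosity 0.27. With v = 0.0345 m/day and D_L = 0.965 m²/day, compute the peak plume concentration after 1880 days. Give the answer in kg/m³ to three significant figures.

The peak of an instantaneous 1D plume sits at x = vt; there the Gaussian factor is 1 and C_max = M/(n_e·A·√(4πDt)), where n_e·A is the pore area the mass is dissolved in.
√(4πDt) = √(4π × 0.965 × 1880) = 151.0 m, so C_max = 0.954/(0.27 × 3.79 × 151.0) = 0.00617 kg/m³.

0.00617 kg/m³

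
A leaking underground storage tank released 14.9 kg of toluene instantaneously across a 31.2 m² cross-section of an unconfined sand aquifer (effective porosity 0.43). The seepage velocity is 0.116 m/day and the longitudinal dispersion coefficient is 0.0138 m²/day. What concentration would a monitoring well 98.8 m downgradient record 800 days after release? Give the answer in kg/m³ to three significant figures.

For an instantaneous plane source, C(x,t) = M/(n_e·A·√(4πDt)) · exp(−(x−vt)²/(4Dt)), with n_e·A the pore (flow) area.
Plume center vt = 0.116 × 800 = 92.8 m, so the well at 98.8 m is 6 m downgradient of the peak.
√(4πDt) = 11.78 m, giving peak height M/(n_e·A·√(4πDt)) = 14.9/(0.43 × 31.2 × 11.78) = 0.09428 kg/m³.
(x−vt)²/(4Dt) = (6)²/(4 × 0.0138 × 800) = 0.8152; exp(−0.8152) = 0.4426.
C = 0.09428 × 0.4426 = 0.0417 kg/m³.

0.0417 kg/m³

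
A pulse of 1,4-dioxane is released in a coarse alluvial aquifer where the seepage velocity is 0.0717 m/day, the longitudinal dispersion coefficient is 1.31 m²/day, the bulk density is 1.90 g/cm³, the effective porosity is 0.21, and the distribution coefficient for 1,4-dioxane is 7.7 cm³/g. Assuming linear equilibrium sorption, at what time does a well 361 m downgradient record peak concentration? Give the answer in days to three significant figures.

Retardation factor R = 1 + ρ_b·K_d/n = 1 + 1.90 × 7.7/0.21 = 70.67.
Sorption retards both mechanisms: v_R = v/R = 0.001015 m/day, D_R = D/R = 0.01854 m²/day.
Peak time from v_R²t² + 2D_R t − x² = 0: t = (√(D_R² + v_R²x²) − D_R)/v_R².
√(D_R² + v_R²x²) = √(0.01854² + 0.001015² × 361²) = 0.3669; v_R² = 1.030e-06.
t = (0.3669 − 0.01854)/1.030e-06 = 338000 days.

338000 days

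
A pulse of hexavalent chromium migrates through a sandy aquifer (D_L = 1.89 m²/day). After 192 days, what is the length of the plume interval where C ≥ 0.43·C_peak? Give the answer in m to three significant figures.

The plume is Gaussian with σ = √(2Dt) = √(2 × 1.89 × 192) = 26.94 m.
C/C_peak = exp(−Δx²/(2σ²)) = 0.43 ⇒ Δx = σ·√(−2 ln 0.43) = 26.94 × 1.299 = 35.00 m.
Width = 2Δx = 70.0 m.

70.0 m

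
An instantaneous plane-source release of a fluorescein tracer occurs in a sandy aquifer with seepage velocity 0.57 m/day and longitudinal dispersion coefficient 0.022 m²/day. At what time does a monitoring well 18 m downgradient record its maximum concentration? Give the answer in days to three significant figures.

For the 1D instantaneous-source solution, setting ∂C/∂t = 0 at fixed x gives v²t² + 2Dt − x² = 0, so t = (√(D² + v²x²) − D)/v².
√(D² + v²x²) = √(0.022² + 0.57² × 18²) = 10.26; v² = 0.3249.
t = (10.26 − 0.022)/0.3249 = 31.5 days (vs. the pure-advection estimate x/v = 31.6 d).

31.5 days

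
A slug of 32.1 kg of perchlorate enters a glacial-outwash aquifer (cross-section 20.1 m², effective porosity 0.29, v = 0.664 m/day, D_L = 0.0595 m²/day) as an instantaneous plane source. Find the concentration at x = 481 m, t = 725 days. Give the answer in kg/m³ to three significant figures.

0.236 kg/m³

For an instantaneous plane source, C(x,t) = M/(n_e·A·√(4πDt)) · exp(−(x−vt)²/(4Dt)), with n_e·A the pore (flow) area.
Plume center vt = 0.664 × 725 = 481.4 m, so the well at 481 m is 0.4 m upgradient of the peak.
√(4πDt) = 23.28 m, giving peak height M/(n_e·A·√(4πDt)) = 32.1/(0.29 × 20.1 × 23.28) = 0.2366 kg/m³.
(x−vt)²/(4Dt) = (-0.4)²/(4 × 0.0595 × 725) = 0.0009273; exp(−0.0009273) = 0.9991.
C = 0.2366 × 0.9991 = 0.236 kg/m³.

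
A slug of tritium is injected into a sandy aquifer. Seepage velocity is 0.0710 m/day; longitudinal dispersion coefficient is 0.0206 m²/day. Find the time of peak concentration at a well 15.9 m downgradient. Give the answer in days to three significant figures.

For the 1D instantaneous-source solution, setting ∂C/∂t = 0 at fixed x gives v²t² + 2Dt − x² = 0, so t = (√(D² + v²x²) − D)/v².
√(D² + v²x²) = √(0.0206² + 0.0710² × 15.9²) = 1.129; v² = 0.005041.
t = (1.129 − 0.0206)/0.005041 = 220 days (vs. the pure-advection estimate x/v = 224 d).

220 days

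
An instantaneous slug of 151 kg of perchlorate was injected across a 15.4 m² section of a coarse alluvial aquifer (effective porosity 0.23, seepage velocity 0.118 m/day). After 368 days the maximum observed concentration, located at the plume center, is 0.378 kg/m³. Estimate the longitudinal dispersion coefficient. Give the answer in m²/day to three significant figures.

At the plume center C_max = M/(n_e·A·√(4πDt)), so D = M²/(4πt·(n_e·A·C_max)²).
n_e·A·C_max = 0.23 × 15.4 × 0.378 = 1.339 kg/m.
D = 151²/(4π × 368 × 1.339²) = 2.75 m²/day.

2.75 m²/day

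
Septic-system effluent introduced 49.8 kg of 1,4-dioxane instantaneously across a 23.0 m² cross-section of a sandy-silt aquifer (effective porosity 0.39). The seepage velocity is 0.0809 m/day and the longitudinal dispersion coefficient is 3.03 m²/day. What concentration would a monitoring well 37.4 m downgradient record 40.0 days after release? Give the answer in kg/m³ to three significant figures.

For an instantaneous plane source, C(x,t) = M/(n_e·A·√(4πDt)) · exp(−(x−vt)²/(4Dt)), with n_e·A the pore (flow) area.
Plume center vt = 0.0809 × 40.0 = 3.236 m, so the well at 37.4 m is 34.164 m downgradient of the peak.
√(4πDt) = 39.03 m, giving peak height M/(n_e·A·√(4πDt)) = 49.8/(0.39 × 23.0 × 39.03) = 0.1422 kg/m³.
(x−vt)²/(4Dt) = (34.164)²/(4 × 3.03 × 40.0) = 2.408; exp(−2.408) = 0.09000.
C = 0.1422 × 0.09000 = 0.0128 kg/m³.

0.0128 kg/m³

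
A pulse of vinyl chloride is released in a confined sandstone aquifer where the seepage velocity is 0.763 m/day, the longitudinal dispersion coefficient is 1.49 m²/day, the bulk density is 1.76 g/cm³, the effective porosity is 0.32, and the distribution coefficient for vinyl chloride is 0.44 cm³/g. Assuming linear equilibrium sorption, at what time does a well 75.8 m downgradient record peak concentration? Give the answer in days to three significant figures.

331 days

Retardation factor R = 1 + ρ_b·K_d/n = 1 + 1.76 × 0.44/0.32 = 3.420.
Sorption retards both mechanisms: v_R = v/R = 0.2231 m/day, D_R = D/R = 0.4357 m²/day.
Peak time from v_R²t² + 2D_R t − x² = 0: t = (√(D_R² + v_R²x²) − D_R)/v_R².
√(D_R² + v_R²x²) = √(0.4357² + 0.2231² × 75.8²) = 16.92; v_R² = 0.04977.
t = (16.92 − 0.4357)/0.04977 = 331 days.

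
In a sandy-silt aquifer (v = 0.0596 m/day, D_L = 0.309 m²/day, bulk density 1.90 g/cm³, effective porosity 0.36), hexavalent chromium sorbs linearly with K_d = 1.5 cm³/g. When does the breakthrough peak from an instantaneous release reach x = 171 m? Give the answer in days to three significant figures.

Retardation factor R = 1 + ρ_b·K_d/n = 1 + 1.90 × 1.5/0.36 = 8.917.
Sorption retards both mechanisms: v_R = v/R = 0.006684 m/day, D_R = D/R = 0.03465 m²/day.
Peak time from v_R²t² + 2D_R t − x² = 0: t = (√(D_R² + v_R²x²) − D_R)/v_R².
√(D_R² + v_R²x²) = √(0.03465² + 0.006684² × 171²) = 1.143; v_R² = 4.468e-05.
t = (1.143 − 0.03465)/4.468e-05 = 24800 days.

24800 days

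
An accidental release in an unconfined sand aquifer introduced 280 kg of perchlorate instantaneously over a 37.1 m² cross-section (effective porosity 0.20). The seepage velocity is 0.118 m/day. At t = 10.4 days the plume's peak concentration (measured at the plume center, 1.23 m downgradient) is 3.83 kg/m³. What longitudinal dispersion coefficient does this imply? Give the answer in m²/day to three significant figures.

0.743 m²/day

At the plume center C_max = M/(n_e·A·√(4πDt)), so D = M²/(4πt·(n_e·A·C_max)²).
n_e·A·C_max = 0.20 × 37.1 × 3.83 = 28.42 kg/m.
D = 280²/(4π × 10.4 × 28.42²) = 0.743 m²/day.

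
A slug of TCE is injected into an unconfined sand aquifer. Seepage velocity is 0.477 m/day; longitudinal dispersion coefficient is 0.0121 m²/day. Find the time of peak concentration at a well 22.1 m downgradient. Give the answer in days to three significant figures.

For the 1D instantaneous-source solution, setting ∂C/∂t = 0 at fixed x gives v²t² + 2Dt − x² = 0, so t = (√(D² + v²x²) − D)/v².
√(D² + v²x²) = √(0.0121² + 0.477² × 22.1²) = 10.54; v² = 0.227529.
t = (10.54 − 0.0121)/0.227529 = 46.3 days (vs. the pure-advection estimate x/v = 46.3 d).

46.3 days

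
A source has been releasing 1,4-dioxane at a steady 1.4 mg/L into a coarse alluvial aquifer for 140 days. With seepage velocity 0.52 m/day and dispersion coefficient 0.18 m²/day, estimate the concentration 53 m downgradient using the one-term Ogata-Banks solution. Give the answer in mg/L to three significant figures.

1.40 mg/L

For a continuous step input, C/C₀ ≈ ½·erfc((x−vt)/(2√(Dt))).
vt = 0.52 × 140 = 72.8 m and 2√(Dt) = 2√(0.18 × 140) = 10.04 m.
Argument (x−vt)/(2√(Dt)) = (53 − 72.8)/10.04 = -1.972; ½·erfc(-1.972) = 0.9974.
C = 1.4 × 0.9974 = 1.40 mg/L.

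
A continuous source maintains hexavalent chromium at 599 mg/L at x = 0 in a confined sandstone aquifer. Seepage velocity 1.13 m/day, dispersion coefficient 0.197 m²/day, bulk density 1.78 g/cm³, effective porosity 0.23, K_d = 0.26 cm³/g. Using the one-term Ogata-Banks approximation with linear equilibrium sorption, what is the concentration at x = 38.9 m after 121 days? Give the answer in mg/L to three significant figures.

Retardation factor R = 1 + ρ_b·K_d/n = 1 + 1.78 × 0.26/0.23 = 3.012.
Sorption retards both mechanisms: v_R = v/R = 0.3752 m/day, D_R = D/R = 0.06541 m²/day.
v_R·t = 0.3752 × 121 = 45.3992 m; 2√(D_R t) = 5.627 m; argument = (38.9 − 45.3992)/5.627 = -1.155.
C = C₀ × ½·erfc(-1.155) = 599 × 0.9488 = 568 mg/L.

568 mg/L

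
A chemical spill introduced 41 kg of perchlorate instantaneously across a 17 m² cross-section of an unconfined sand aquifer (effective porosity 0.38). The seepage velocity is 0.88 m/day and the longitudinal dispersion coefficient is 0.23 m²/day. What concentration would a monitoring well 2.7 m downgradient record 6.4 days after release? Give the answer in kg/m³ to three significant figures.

0.343 kg/m³

For an instantaneous plane source, C(x,t) = M/(n_e·A·√(4πDt)) · exp(−(x−vt)²/(4Dt)), with n_e·A the pore (flow) area.
Plume center vt = 0.88 × 6.4 = 5.632 m, so the well at 2.7 m is 2.932 m upgradient of the peak.
√(4πDt) = 4.301 m, giving peak height M/(n_e·A·√(4πDt)) = 41/(0.38 × 17 × 4.301) = 1.476 kg/m³.
(x−vt)²/(4Dt) = (-2.932)²/(4 × 0.23 × 6.4) = 1.460; exp(−1.460) = 0.2322.
C = 1.476 × 0.2322 = 0.343 kg/m³.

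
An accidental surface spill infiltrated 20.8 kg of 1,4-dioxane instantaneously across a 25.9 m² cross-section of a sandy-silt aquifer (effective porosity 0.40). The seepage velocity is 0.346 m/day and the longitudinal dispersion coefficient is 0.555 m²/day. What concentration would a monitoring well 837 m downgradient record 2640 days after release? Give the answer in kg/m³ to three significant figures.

0.00546 kg/m³

For an instantaneous plane source, C(x,t) = M/(n_e·A·√(4πDt)) · exp(−(x−vt)²/(4Dt)), with n_e·A the pore (flow) area.
Plume center vt = 0.346 × 2640 = 913.44 m, so the well at 837 m is 76.44 m upgradient of the peak.
√(4πDt) = 135.7 m, giving peak height M/(n_e·A·√(4πDt)) = 20.8/(0.40 × 25.9 × 135.7) = 0.01480 kg/m³.
(x−vt)²/(4Dt) = (-76.44)²/(4 × 0.555 × 2640) = 0.9970; exp(−0.9970) = 0.3690.
C = 0.01480 × 0.3690 = 0.00546 kg/m³.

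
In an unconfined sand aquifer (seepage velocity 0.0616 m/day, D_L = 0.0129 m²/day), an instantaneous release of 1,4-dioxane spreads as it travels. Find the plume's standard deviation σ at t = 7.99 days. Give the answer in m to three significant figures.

0.454 m

Dispersive spreading gives a Gaussian with σ² = 2Dt; advection only shifts the center.
σ = √(2 × 0.0129 × 7.99) = 0.454 m.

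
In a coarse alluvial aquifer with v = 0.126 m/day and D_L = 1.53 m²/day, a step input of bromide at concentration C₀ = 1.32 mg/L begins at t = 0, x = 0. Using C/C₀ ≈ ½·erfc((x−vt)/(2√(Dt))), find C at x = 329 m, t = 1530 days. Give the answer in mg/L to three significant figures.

For a continuous step input, C/C₀ ≈ ½·erfc((x−vt)/(2√(Dt))).
vt = 0.126 × 1530 = 192.78 m and 2√(Dt) = 2√(1.53 × 1530) = 96.77 m.
Argument (x−vt)/(2√(Dt)) = (329 − 192.78)/96.77 = 1.408; ½·erfc(1.408) = 0.02323.
C = 1.32 × 0.02323 = 0.0307 mg/L.

0.0307 mg/L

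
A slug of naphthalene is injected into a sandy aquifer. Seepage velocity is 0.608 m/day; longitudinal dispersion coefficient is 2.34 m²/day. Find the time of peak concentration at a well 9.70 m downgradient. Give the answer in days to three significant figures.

For the 1D instantaneous-source solution, setting ∂C/∂t = 0 at fixed x gives v²t² + 2Dt − x² = 0, so t = (√(D² + v²x²) − D)/v².
√(D² + v²x²) = √(2.34² + 0.608² × 9.70²) = 6.345; v² = 0.369664.
t = (6.345 − 2.34)/0.369664 = 10.8 days (vs. the pure-advection estimate x/v = 16.0 d).

10.8 days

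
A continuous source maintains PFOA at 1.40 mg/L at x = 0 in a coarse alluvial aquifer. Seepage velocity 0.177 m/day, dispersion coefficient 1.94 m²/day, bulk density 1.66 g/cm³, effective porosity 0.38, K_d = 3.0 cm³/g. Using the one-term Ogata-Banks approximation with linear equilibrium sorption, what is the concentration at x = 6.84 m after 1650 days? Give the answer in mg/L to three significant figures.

1.04 mg/L

Retardation factor R = 1 + ρ_b·K_d/n = 1 + 1.66 × 3.0/0.38 = 14.11.
Sorption retards both mechanisms: v_R = v/R = 0.01254 m/day, D_R = D/R = 0.1375 m²/day.
v_R·t = 0.01254 × 1650 = 20.691 m; 2√(D_R t) = 30.12 m; argument = (6.84 − 20.691)/30.12 = -0.4599.
C = C₀ × ½·erfc(-0.4599) = 1.40 × 0.7423 = 1.04 mg/L.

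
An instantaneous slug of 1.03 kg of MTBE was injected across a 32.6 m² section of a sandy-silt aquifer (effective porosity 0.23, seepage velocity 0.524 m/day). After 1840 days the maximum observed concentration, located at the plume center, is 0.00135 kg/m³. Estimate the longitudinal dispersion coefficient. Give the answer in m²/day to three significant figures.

At the plume center C_max = M/(n_e·A·√(4πDt)), so D = M²/(4πt·(n_e·A·C_max)²).
n_e·A·C_max = 0.23 × 32.6 × 0.00135 = 0.01012 kg/m.
D = 1.03²/(4π × 1840 × 0.01012²) = 0.448 m²/day.

0.448 m²/day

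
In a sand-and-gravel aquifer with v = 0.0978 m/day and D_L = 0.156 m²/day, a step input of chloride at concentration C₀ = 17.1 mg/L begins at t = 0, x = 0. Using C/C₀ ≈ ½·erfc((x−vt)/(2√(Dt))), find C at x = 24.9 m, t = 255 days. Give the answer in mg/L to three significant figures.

For a continuous step input, C/C₀ ≈ ½·erfc((x−vt)/(2√(Dt))).
vt = 0.0978 × 255 = 24.939 m and 2√(Dt) = 2√(0.156 × 255) = 12.61 m.
Argument (x−vt)/(2√(Dt)) = (24.9 − 24.939)/12.61 = -0.003093; ½·erfc(-0.003093) = 0.5017.
C = 17.1 × 0.5017 = 8.58 mg/L.

8.58 mg/L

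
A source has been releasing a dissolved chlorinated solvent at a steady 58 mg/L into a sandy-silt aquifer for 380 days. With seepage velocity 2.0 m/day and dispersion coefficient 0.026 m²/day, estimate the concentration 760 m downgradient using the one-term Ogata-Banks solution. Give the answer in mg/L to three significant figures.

For a continuous step input, C/C₀ ≈ ½·erfc((x−vt)/(2√(Dt))).
vt = 2.0 × 380 = 760 m and 2√(Dt) = 2√(0.026 × 380) = 6.286 m.
Argument (x−vt)/(2√(Dt)) = (760 − 760)/6.286 = 0; ½·erfc(0) = 0.5000.
C = 58 × 0.5000 = 29.0 mg/L.

29.0 mg/L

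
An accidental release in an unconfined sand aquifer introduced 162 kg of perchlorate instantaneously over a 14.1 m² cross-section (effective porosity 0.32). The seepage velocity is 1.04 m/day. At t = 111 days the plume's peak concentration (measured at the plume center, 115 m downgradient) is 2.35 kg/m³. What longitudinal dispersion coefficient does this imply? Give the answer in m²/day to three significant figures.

0.167 m²/day

At the plume center C_max = M/(n_e·A·√(4πDt)), so D = M²/(4πt·(n_e·A·C_max)²).
n_e·A·C_max = 0.32 × 14.1 × 2.35 = 10.60 kg/m.
D = 162²/(4π × 111 × 10.60²) = 0.167 m²/day.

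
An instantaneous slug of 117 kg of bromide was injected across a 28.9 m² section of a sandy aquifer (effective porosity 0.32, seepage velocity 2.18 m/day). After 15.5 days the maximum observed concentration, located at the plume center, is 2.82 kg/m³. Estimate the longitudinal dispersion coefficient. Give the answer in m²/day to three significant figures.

At the plume center C_max = M/(n_e·A·√(4πDt)), so D = M²/(4πt·(n_e·A·C_max)²).
n_e·A·C_max = 0.32 × 28.9 × 2.82 = 26.08 kg/m.
D = 117²/(4π × 15.5 × 26.08²) = 0.103 m²/day.

0.103 m²/day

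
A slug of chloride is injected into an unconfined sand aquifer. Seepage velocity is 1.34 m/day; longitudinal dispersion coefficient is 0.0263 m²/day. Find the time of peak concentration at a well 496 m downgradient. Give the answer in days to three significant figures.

370 days

For the 1D instantaneous-source solution, setting ∂C/∂t = 0 at fixed x gives v²t² + 2Dt − x² = 0, so t = (√(D² + v²x²) − D)/v².
√(D² + v²x²) = √(0.0263² + 1.34² × 496²) = 664.6; v² = 1.7956.
t = (664.6 − 0.0263)/1.7956 = 370 days (vs. the pure-advection estimate x/v = 370 d).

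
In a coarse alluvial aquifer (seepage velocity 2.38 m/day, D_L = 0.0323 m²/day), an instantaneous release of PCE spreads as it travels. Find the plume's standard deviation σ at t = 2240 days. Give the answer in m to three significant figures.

12.0 m

Dispersive spreading gives a Gaussian with σ² = 2Dt; advection only shifts the center.
σ = √(2 × 0.0323 × 2240) = 12.0 m.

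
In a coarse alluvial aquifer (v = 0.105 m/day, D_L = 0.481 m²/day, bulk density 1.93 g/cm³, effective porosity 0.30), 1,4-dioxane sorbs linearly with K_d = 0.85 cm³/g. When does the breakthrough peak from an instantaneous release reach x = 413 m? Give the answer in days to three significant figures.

25200 days

Retardation factor R = 1 + ρ_b·K_d/n = 1 + 1.93 × 0.85/0.30 = 6.468.
Sorption retards both mechanisms: v_R = v/R = 0.01623 m/day, D_R = D/R = 0.07437 m²/day.
Peak time from v_R²t² + 2D_R t − x² = 0: t = (√(D_R² + v_R²x²) − D_R)/v_R².
√(D_R² + v_R²x²) = √(0.07437² + 0.01623² × 413²) = 6.703; v_R² = 0.0002634.
t = (6.703 − 0.07437)/0.0002634 = 25200 days.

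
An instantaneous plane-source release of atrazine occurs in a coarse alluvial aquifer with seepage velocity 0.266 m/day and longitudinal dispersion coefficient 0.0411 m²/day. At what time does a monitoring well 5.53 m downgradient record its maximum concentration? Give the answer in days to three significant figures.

For the 1D instantaneous-source solution, setting ∂C/∂t = 0 at fixed x gives v²t² + 2Dt − x² = 0, so t = (√(D² + v²x²) − D)/v².
√(D² + v²x²) = √(0.0411² + 0.266² × 5.53²) = 1.472; v² = 0.070756.
t = (1.472 − 0.0411)/0.070756 = 20.2 days (vs. the pure-advection estimate x/v = 20.8 d).

20.2 days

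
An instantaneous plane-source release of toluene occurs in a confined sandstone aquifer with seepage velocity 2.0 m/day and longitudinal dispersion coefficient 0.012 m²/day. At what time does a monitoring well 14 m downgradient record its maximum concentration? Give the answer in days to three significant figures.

7.00 days

For the 1D instantaneous-source solution, setting ∂C/∂t = 0 at fixed x gives v²t² + 2Dt − x² = 0, so t = (√(D² + v²x²) − D)/v².
√(D² + v²x²) = √(0.012² + 2.0² × 14²) = 28.00; v² = 4.
t = (28.00 − 0.012)/4 = 7.00 days (vs. the pure-advection estimate x/v = 7.00 d).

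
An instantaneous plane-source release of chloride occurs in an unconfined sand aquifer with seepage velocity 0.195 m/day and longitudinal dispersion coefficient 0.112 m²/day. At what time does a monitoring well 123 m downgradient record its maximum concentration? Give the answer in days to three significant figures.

For the 1D instantaneous-source solution, setting ∂C/∂t = 0 at fixed x gives v²t² + 2Dt − x² = 0, so t = (√(D² + v²x²) − D)/v².
√(D² + v²x²) = √(0.112² + 0.195² × 123²) = 23.99; v² = 0.038025.
t = (23.99 − 0.112)/0.038025 = 628 days (vs. the pure-advection estimate x/v = 631 d).

628 days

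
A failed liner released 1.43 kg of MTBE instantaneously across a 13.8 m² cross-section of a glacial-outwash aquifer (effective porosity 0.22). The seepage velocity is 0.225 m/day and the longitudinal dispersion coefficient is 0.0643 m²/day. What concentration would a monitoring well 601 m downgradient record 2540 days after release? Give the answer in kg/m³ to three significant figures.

0.00274 kg/m³

For an instantaneous plane source, C(x,t) = M/(n_e·A·√(4πDt)) · exp(−(x−vt)²/(4Dt)), with n_e·A the pore (flow) area.
Plume center vt = 0.225 × 2540 = 571.5 m, so the well at 601 m is 29.5 m downgradient of the peak.
√(4πDt) = 45.30 m, giving peak height M/(n_e·A·√(4πDt)) = 1.43/(0.22 × 13.8 × 45.30) = 0.01040 kg/m³.
(x−vt)²/(4Dt) = (29.5)²/(4 × 0.0643 × 2540) = 1.332; exp(−1.332) = 0.2639.
C = 0.01040 × 0.2639 = 0.00274 kg/m³.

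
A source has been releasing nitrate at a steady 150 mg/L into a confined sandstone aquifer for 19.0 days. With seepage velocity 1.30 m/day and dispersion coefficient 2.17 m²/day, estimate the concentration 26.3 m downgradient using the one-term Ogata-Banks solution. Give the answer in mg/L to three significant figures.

64.5 mg/L

For a continuous step input, C/C₀ ≈ ½·erfc((x−vt)/(2√(Dt))).
vt = 1.30 × 19.0 = 24.7 m and 2√(Dt) = 2√(2.17 × 19.0) = 12.84 m.
Argument (x−vt)/(2√(Dt)) = (26.3 − 24.7)/12.84 = 0.1246; ½·erfc(0.1246) = 0.4301.
C = 150 × 0.4301 = 64.5 mg/L.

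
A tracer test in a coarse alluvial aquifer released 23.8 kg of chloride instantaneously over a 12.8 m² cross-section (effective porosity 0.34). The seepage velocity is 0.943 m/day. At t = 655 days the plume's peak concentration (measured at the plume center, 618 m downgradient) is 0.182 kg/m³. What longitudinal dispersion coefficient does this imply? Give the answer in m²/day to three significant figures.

0.110 m²/day

At the plume center C_max = M/(n_e·A·√(4πDt)), so D = M²/(4πt·(n_e·A·C_max)²).
n_e·A·C_max = 0.34 × 12.8 × 0.182 = 0.7921 kg/m.
D = 23.8²/(4π × 655 × 0.7921²) = 0.110 m²/day.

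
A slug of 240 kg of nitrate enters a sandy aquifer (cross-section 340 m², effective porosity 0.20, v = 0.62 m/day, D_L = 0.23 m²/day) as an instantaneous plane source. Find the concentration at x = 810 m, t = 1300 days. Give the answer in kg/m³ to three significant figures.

For an instantaneous plane source, C(x,t) = M/(n_e·A·√(4πDt)) · exp(−(x−vt)²/(4Dt)), with n_e·A the pore (flow) area.
Plume center vt = 0.62 × 1300 = 806 m, so the well at 810 m is 4 m downgradient of the peak.
√(4πDt) = 61.30 m, giving peak height M/(n_e·A·√(4πDt)) = 240/(0.20 × 340 × 61.30) = 0.05758 kg/m³.
(x−vt)²/(4Dt) = (4)²/(4 × 0.23 × 1300) = 0.01338; exp(−0.01338) = 0.9867.
C = 0.05758 × 0.9867 = 0.0568 kg/m³.

0.0568 kg/m³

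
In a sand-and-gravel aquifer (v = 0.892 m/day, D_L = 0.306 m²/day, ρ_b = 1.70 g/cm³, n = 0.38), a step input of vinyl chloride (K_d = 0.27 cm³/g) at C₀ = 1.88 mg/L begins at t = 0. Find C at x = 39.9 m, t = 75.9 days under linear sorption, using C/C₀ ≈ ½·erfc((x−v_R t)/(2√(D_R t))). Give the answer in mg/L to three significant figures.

0.0414 mg/L

Retardation factor R = 1 + ρ_b·K_d/n = 1 + 1.70 × 0.27/0.38 = 2.208.
Sorption retards both mechanisms: v_R = v/R = 0.4040 m/day, D_R = D/R = 0.1386 m²/day.
v_R·t = 0.4040 × 75.9 = 30.6636 m; 2√(D_R t) = 6.487 m; argument = (39.9 − 30.6636)/6.487 = 1.424.
C = C₀ × ½·erfc(1.424) = 1.88 × 0.02201 = 0.0414 mg/L.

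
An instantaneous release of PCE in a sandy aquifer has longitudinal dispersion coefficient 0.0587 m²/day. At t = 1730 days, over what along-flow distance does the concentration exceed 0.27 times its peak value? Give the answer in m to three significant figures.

46.1 m

The plume is Gaussian with σ = √(2Dt) = √(2 × 0.0587 × 1730) = 14.25 m.
C/C_peak = exp(−Δx²/(2σ²)) = 0.27 ⇒ Δx = σ·√(−2 ln 0.27) = 14.25 × 1.618 = 23.06 m.
Width = 2Δx = 46.1 m.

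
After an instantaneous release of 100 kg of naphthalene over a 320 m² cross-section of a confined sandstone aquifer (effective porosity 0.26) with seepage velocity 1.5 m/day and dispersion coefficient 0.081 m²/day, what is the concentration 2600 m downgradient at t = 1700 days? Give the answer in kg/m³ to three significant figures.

For an instantaneous plane source, C(x,t) = M/(n_e·A·√(4πDt)) · exp(−(x−vt)²/(4Dt)), with n_e·A the pore (flow) area.
Plume center vt = 1.5 × 1700 = 2550 m, so the well at 2600 m is 50 m downgradient of the peak.
√(4πDt) = 41.60 m, giving peak height M/(n_e·A·√(4πDt)) = 100/(0.26 × 320 × 41.60) = 0.02889 kg/m³.
(x−vt)²/(4Dt) = (50)²/(4 × 0.081 × 1700) = 4.539; exp(−4.539) = 0.01068.
C = 0.02889 × 0.01068 = 0.000309 kg/m³.

0.000309 kg/m³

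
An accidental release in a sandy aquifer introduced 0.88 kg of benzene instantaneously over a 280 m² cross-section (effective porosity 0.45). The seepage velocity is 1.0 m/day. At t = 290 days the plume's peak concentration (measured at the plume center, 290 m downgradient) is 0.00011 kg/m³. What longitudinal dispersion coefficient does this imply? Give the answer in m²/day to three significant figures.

1.11 m²/day

At the plume center C_max = M/(n_e·A·√(4πDt)), so D = M²/(4πt·(n_e·A·C_max)²).
n_e·A·C_max = 0.45 × 280 × 0.00011 = 0.01386 kg/m.
D = 0.88²/(4π × 290 × 0.01386²) = 1.11 m²/day.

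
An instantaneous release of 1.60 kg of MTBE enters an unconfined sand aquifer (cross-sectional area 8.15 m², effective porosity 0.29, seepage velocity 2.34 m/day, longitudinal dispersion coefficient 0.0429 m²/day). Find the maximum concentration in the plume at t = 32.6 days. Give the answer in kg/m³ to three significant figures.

The peak of an instantaneous 1D plume sits at x = vt; there the Gaussian factor is 1 and C_max = M/(n_e·A·√(4πDt)), where n_e·A is the pore area the mass is dissolved in.
√(4πDt) = √(4π × 0.0429 × 32.6) = 4.192 m, so C_max = 1.60/(0.29 × 8.15 × 4.192) = 0.161 kg/m³.

0.161 kg/m³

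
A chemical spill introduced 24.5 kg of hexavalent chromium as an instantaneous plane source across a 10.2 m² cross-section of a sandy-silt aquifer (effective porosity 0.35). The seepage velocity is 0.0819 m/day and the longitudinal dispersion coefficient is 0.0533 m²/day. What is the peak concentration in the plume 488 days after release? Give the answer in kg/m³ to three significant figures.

The peak of an instantaneous 1D plume sits at x = vt; there the Gaussian factor is 1 and C_max = M/(n_e·A·√(4πDt)), where n_e·A is the pore area the mass is dissolved in.
√(4πDt) = √(4π × 0.0533 × 488) = 18.08 m, so C_max = 24.5/(0.35 × 10.2 × 18.08) = 0.380 kg/m³.

0.380 kg/m³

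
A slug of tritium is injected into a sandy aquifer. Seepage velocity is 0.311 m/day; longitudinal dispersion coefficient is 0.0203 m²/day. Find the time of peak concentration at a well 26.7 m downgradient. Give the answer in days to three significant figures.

85.6 days

For the 1D instantaneous-source solution, setting ∂C/∂t = 0 at fixed x gives v²t² + 2Dt − x² = 0, so t = (√(D² + v²x²) − D)/v².
√(D² + v²x²) = √(0.0203² + 0.311² × 26.7²) = 8.304; v² = 0.096721.
t = (8.304 − 0.0203)/0.096721 = 85.6 days (vs. the pure-advection estimate x/v = 85.9 d).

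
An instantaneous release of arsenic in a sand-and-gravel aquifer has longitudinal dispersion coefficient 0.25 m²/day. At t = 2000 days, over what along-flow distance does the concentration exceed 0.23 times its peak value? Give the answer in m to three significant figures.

108 m

The plume is Gaussian with σ = √(2Dt) = √(2 × 0.25 × 2000) = 31.62 m.
C/C_peak = exp(−Δx²/(2σ²)) = 0.23 ⇒ Δx = σ·√(−2 ln 0.23) = 31.62 × 1.714 = 54.20 m.
Width = 2Δx = 108 m.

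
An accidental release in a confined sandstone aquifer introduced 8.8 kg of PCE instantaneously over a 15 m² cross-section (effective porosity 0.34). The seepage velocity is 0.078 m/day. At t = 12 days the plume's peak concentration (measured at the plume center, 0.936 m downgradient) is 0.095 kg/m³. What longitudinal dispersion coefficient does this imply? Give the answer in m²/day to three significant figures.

2.19 m²/day

At the plume center C_max = M/(n_e·A·√(4πDt)), so D = M²/(4πt·(n_e·A·C_max)²).
n_e·A·C_max = 0.34 × 15 × 0.095 = 0.4845 kg/m.
D = 8.8²/(4π × 12 × 0.4845²) = 2.19 m²/day.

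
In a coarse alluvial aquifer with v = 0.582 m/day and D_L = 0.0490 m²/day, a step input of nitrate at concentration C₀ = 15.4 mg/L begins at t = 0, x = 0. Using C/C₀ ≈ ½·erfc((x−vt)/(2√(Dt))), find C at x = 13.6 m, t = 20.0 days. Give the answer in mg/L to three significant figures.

1.24 mg/L

For a continuous step input, C/C₀ ≈ ½·erfc((x−vt)/(2√(Dt))).
vt = 0.582 × 20.0 = 11.64 m and 2√(Dt) = 2√(0.0490 × 20.0) = 1.980 m.
Argument (x−vt)/(2√(Dt)) = (13.6 − 11.64)/1.980 = 0.9899; ½·erfc(0.9899) = 0.08077.
C = 15.4 × 0.08077 = 1.24 mg/L.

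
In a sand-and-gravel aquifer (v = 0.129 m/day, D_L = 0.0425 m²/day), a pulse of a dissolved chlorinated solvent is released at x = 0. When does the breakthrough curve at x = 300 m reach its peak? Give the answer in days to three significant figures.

2320 days

For the 1D instantaneous-source solution, setting ∂C/∂t = 0 at fixed x gives v²t² + 2Dt − x² = 0, so t = (√(D² + v²x²) − D)/v².
√(D² + v²x²) = √(0.0425² + 0.129² × 300²) = 38.70; v² = 0.016641.
t = (38.70 − 0.0425)/0.016641 = 2320 days (vs. the pure-advection estimate x/v = 2330 d).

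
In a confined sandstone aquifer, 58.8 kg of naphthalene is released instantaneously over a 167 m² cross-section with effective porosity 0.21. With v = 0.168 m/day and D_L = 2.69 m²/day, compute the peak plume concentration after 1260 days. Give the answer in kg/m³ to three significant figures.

The peak of an instantaneous 1D plume sits at x = vt; there the Gaussian factor is 1 and C_max = M/(n_e·A·√(4πDt)), where n_e·A is the pore area the mass is dissolved in.
√(4πDt) = √(4π × 2.69 × 1260) = 206.4 m, so C_max = 58.8/(0.21 × 167 × 206.4) = 0.00812 kg/m³.

0.00812 kg/m³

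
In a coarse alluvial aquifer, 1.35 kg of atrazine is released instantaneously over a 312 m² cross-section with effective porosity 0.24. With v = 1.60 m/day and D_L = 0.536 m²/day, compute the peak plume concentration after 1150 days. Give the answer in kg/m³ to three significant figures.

The peak of an instantaneous 1D plume sits at x = vt; there the Gaussian factor is 1 and C_max = M/(n_e·A·√(4πDt)), where n_e·A is the pore area the mass is dissolved in.
√(4πDt) = √(4π × 0.536 × 1150) = 88.01 m, so C_max = 1.35/(0.24 × 312 × 88.01) = 0.000205 kg/m³.

0.000205 kg/m³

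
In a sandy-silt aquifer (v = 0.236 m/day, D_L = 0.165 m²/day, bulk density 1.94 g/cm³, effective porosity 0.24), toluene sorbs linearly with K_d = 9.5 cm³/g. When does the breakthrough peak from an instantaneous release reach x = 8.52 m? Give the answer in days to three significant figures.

Retardation factor R = 1 + ρ_b·K_d/n = 1 + 1.94 × 9.5/0.24 = 77.79.
Sorption retards both mechanisms: v_R = v/R = 0.003034 m/day, D_R = D/R = 0.002121 m²/day.
Peak time from v_R²t² + 2D_R t − x² = 0: t = (√(D_R² + v_R²x²) − D_R)/v_R².
√(D_R² + v_R²x²) = √(0.002121² + 0.003034² × 8.52²) = 0.02594; v_R² = 9.205e-06.
t = (0.02594 − 0.002121)/9.205e-06 = 2590 days.

2590 days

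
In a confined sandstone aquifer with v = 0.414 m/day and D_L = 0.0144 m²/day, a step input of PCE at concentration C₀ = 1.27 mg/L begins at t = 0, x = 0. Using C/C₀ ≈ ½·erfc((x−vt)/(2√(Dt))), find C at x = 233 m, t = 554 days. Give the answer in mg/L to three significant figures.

For a continuous step input, C/C₀ ≈ ½·erfc((x−vt)/(2√(Dt))).
vt = 0.414 × 554 = 229.356 m and 2√(Dt) = 2√(0.0144 × 554) = 5.649 m.
Argument (x−vt)/(2√(Dt)) = (233 − 229.356)/5.649 = 0.6451; ½·erfc(0.6451) = 0.1808.
C = 1.27 × 0.1808 = 0.230 mg/L.

0.230 mg/L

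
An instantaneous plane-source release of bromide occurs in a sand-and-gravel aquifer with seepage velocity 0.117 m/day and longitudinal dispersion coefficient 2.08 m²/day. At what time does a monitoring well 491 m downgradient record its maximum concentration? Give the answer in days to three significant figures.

4050 days

For the 1D instantaneous-source solution, setting ∂C/∂t = 0 at fixed x gives v²t² + 2Dt − x² = 0, so t = (√(D² + v²x²) − D)/v².
√(D² + v²x²) = √(2.08² + 0.117² × 491²) = 57.48; v² = 0.013689.
t = (57.48 − 2.08)/0.013689 = 4050 days (vs. the pure-advection estimate x/v = 4200 d).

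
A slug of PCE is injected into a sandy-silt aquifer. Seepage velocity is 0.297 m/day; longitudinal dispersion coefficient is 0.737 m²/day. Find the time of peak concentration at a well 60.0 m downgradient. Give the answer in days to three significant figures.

194 days

For the 1D instantaneous-source solution, setting ∂C/∂t = 0 at fixed x gives v²t² + 2Dt − x² = 0, so t = (√(D² + v²x²) − D)/v².
√(D² + v²x²) = √(0.737² + 0.297² × 60.0²) = 17.84; v² = 0.088209.
t = (17.84 − 0.737)/0.088209 = 194 days (vs. the pure-advection estimate x/v = 202 d).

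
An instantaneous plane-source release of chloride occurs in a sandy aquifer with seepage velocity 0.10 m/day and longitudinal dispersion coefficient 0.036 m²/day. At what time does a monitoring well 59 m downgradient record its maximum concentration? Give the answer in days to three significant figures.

586 days

For the 1D instantaneous-source solution, setting ∂C/∂t = 0 at fixed x gives v²t² + 2Dt − x² = 0, so t = (√(D² + v²x²) − D)/v².
√(D² + v²x²) = √(0.036² + 0.10² × 59²) = 5.900; v² = 0.01.
t = (5.900 − 0.036)/0.01 = 586 days (vs. the pure-advection estimate x/v = 590 d).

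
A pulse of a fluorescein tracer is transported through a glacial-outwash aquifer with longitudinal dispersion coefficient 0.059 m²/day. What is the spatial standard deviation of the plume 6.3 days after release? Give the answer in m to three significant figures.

Dispersive spreading gives a Gaussian with σ² = 2Dt; advection only shifts the center.
σ = √(2 × 0.059 × 6.3) = 0.862 m.

0.862 m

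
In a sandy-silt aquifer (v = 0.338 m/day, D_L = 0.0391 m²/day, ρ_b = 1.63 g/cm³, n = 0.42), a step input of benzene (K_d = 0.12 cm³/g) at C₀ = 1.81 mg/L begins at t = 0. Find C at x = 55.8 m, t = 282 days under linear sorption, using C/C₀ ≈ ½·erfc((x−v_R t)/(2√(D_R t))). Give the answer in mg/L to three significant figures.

1.79 mg/L

Retardation factor R = 1 + ρ_b·K_d/n = 1 + 1.63 × 0.12/0.42 = 1.466.
Sorption retards both mechanisms: v_R = v/R = 0.2306 m/day, D_R = D/R = 0.02667 m²/day.
v_R·t = 0.2306 × 282 = 65.0292 m; 2√(D_R t) = 5.485 m; argument = (55.8 − 65.0292)/5.485 = -1.683.
C = C₀ × ½·erfc(-1.683) = 1.81 × 0.9913 = 1.79 mg/L.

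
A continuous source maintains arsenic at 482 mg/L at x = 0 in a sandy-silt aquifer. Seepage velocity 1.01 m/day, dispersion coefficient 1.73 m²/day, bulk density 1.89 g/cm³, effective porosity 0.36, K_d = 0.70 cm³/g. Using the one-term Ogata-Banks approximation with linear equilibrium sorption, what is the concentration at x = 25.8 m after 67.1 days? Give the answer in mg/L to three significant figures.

Retardation factor R = 1 + ρ_b·K_d/n = 1 + 1.89 × 0.70/0.36 = 4.675.
Sorption retards both mechanisms: v_R = v/R = 0.2160 m/day, D_R = D/R = 0.3701 m²/day.
v_R·t = 0.2160 × 67.1 = 14.4936 m; 2√(D_R t) = 9.967 m; argument = (25.8 − 14.4936)/9.967 = 1.134.
C = C₀ × ½·erfc(1.134) = 482 × 0.05439 = 26.2 mg/L.

26.2 mg/L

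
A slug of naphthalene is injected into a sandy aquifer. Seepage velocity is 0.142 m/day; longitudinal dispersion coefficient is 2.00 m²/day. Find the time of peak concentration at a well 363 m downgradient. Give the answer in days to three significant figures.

For the 1D instantaneous-source solution, setting ∂C/∂t = 0 at fixed x gives v²t² + 2Dt − x² = 0, so t = (√(D² + v²x²) − D)/v².
√(D² + v²x²) = √(2.00² + 0.142² × 363²) = 51.58; v² = 0.020164.
t = (51.58 − 2.00)/0.020164 = 2460 days (vs. the pure-advection estimate x/v = 2560 d).

2460 days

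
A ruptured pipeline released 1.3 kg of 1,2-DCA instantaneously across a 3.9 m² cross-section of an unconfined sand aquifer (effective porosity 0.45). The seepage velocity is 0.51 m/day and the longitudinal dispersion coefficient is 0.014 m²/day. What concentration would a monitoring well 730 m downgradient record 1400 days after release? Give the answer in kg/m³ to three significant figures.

0.00180 kg/m³

For an instantaneous plane source, C(x,t) = M/(n_e·A·√(4πDt)) · exp(−(x−vt)²/(4Dt)), with n_e·A the pore (flow) area.
Plume center vt = 0.51 × 1400 = 714 m, so the well at 730 m is 16 m downgradient of the peak.
√(4πDt) = 15.69 m, giving peak height M/(n_e·A·√(4πDt)) = 1.3/(0.45 × 3.9 × 15.69) = 0.04721 kg/m³.
(x−vt)²/(4Dt) = (16)²/(4 × 0.014 × 1400) = 3.265; exp(−3.265) = 0.03820.
C = 0.04721 × 0.03820 = 0.00180 kg/m³.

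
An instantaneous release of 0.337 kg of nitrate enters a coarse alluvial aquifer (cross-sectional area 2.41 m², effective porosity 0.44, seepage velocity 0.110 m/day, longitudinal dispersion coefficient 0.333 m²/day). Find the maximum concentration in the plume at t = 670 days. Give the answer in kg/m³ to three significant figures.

0.00600 kg/m³

The peak of an instantaneous 1D plume sits at x = vt; there the Gaussian factor is 1 and C_max = M/(n_e·A·√(4πDt)), where n_e·A is the pore area the mass is dissolved in.
√(4πDt) = √(4π × 0.333 × 670) = 52.95 m, so C_max = 0.337/(0.44 × 2.41 × 52.95) = 0.00600 kg/m³.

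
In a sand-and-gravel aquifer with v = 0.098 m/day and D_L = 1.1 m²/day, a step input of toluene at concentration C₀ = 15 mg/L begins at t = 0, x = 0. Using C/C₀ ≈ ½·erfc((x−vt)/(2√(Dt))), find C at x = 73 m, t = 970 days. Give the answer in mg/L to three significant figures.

10.3 mg/L

For a continuous step input, C/C₀ ≈ ½·erfc((x−vt)/(2√(Dt))).
vt = 0.098 × 970 = 95.06 m and 2√(Dt) = 2√(1.1 × 970) = 65.33 m.
Argument (x−vt)/(2√(Dt)) = (73 − 95.06)/65.33 = -0.3377; ½·erfc(-0.3377) = 0.6835.
C = 15 × 0.6835 = 10.3 mg/L.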